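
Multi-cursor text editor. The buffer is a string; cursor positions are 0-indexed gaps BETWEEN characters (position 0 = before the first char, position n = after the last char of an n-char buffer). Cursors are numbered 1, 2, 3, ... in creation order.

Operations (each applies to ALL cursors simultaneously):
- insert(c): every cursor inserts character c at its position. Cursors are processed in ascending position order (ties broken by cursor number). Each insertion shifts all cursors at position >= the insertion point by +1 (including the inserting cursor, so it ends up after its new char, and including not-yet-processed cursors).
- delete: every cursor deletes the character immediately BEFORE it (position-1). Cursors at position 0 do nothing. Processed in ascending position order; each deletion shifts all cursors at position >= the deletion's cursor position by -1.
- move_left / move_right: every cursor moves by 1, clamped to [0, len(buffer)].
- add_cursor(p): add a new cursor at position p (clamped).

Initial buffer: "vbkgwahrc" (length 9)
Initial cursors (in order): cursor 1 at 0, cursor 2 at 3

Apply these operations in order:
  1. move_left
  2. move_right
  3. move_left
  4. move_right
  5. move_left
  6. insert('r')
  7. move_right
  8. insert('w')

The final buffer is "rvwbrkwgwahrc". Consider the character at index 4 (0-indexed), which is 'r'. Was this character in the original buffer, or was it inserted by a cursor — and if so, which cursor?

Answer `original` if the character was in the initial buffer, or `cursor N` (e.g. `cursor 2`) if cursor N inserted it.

Answer: cursor 2

Derivation:
After op 1 (move_left): buffer="vbkgwahrc" (len 9), cursors c1@0 c2@2, authorship .........
After op 2 (move_right): buffer="vbkgwahrc" (len 9), cursors c1@1 c2@3, authorship .........
After op 3 (move_left): buffer="vbkgwahrc" (len 9), cursors c1@0 c2@2, authorship .........
After op 4 (move_right): buffer="vbkgwahrc" (len 9), cursors c1@1 c2@3, authorship .........
After op 5 (move_left): buffer="vbkgwahrc" (len 9), cursors c1@0 c2@2, authorship .........
After op 6 (insert('r')): buffer="rvbrkgwahrc" (len 11), cursors c1@1 c2@4, authorship 1..2.......
After op 7 (move_right): buffer="rvbrkgwahrc" (len 11), cursors c1@2 c2@5, authorship 1..2.......
After op 8 (insert('w')): buffer="rvwbrkwgwahrc" (len 13), cursors c1@3 c2@7, authorship 1.1.2.2......
Authorship (.=original, N=cursor N): 1 . 1 . 2 . 2 . . . . . .
Index 4: author = 2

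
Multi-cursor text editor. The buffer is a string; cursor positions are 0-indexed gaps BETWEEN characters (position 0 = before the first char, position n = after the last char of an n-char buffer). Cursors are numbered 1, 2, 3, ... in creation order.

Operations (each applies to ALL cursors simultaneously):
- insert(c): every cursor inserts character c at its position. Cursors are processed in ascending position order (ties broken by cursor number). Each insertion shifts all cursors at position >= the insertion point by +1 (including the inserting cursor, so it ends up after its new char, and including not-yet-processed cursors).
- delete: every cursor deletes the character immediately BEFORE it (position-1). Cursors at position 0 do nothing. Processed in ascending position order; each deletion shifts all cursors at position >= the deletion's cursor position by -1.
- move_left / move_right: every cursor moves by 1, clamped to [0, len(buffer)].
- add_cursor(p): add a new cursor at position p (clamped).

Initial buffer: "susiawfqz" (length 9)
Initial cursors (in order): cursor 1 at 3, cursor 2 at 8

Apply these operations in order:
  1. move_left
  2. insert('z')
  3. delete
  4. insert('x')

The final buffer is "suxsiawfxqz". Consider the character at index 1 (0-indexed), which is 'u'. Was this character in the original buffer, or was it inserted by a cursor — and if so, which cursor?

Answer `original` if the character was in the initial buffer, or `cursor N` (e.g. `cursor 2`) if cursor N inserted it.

After op 1 (move_left): buffer="susiawfqz" (len 9), cursors c1@2 c2@7, authorship .........
After op 2 (insert('z')): buffer="suzsiawfzqz" (len 11), cursors c1@3 c2@9, authorship ..1.....2..
After op 3 (delete): buffer="susiawfqz" (len 9), cursors c1@2 c2@7, authorship .........
After op 4 (insert('x')): buffer="suxsiawfxqz" (len 11), cursors c1@3 c2@9, authorship ..1.....2..
Authorship (.=original, N=cursor N): . . 1 . . . . . 2 . .
Index 1: author = original

Answer: original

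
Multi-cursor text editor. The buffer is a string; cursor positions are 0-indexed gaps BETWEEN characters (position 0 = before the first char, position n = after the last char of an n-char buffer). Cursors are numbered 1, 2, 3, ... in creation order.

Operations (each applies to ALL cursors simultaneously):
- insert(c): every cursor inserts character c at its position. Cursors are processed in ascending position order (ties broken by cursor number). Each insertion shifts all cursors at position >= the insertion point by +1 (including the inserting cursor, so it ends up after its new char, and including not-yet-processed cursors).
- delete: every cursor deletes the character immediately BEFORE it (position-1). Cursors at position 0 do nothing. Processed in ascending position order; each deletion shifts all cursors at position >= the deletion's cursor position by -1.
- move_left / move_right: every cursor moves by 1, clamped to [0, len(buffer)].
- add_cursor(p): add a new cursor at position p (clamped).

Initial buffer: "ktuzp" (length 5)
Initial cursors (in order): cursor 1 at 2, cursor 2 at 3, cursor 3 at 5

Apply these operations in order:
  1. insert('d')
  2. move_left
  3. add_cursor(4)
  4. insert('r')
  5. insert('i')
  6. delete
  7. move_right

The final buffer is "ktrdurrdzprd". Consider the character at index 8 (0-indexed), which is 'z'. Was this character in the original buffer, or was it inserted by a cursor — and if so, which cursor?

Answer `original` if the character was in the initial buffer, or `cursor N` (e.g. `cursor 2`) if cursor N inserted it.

After op 1 (insert('d')): buffer="ktdudzpd" (len 8), cursors c1@3 c2@5 c3@8, authorship ..1.2..3
After op 2 (move_left): buffer="ktdudzpd" (len 8), cursors c1@2 c2@4 c3@7, authorship ..1.2..3
After op 3 (add_cursor(4)): buffer="ktdudzpd" (len 8), cursors c1@2 c2@4 c4@4 c3@7, authorship ..1.2..3
After op 4 (insert('r')): buffer="ktrdurrdzprd" (len 12), cursors c1@3 c2@7 c4@7 c3@11, authorship ..11.242..33
After op 5 (insert('i')): buffer="ktridurriidzprid" (len 16), cursors c1@4 c2@10 c4@10 c3@15, authorship ..111.24242..333
After op 6 (delete): buffer="ktrdurrdzprd" (len 12), cursors c1@3 c2@7 c4@7 c3@11, authorship ..11.242..33
After op 7 (move_right): buffer="ktrdurrdzprd" (len 12), cursors c1@4 c2@8 c4@8 c3@12, authorship ..11.242..33
Authorship (.=original, N=cursor N): . . 1 1 . 2 4 2 . . 3 3
Index 8: author = original

Answer: original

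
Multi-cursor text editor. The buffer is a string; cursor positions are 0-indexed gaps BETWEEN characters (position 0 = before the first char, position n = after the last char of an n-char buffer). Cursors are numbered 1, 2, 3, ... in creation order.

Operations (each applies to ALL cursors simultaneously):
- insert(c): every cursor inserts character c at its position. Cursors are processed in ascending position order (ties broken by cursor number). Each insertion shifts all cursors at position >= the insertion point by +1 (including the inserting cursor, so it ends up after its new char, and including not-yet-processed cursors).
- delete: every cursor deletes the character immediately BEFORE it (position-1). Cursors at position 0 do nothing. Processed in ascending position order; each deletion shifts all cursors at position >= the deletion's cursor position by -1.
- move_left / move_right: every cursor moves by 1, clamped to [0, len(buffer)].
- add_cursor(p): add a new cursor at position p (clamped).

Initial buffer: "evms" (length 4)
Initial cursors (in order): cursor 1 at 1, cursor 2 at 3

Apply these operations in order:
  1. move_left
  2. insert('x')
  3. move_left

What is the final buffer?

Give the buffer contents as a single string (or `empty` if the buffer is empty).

Answer: xevxms

Derivation:
After op 1 (move_left): buffer="evms" (len 4), cursors c1@0 c2@2, authorship ....
After op 2 (insert('x')): buffer="xevxms" (len 6), cursors c1@1 c2@4, authorship 1..2..
After op 3 (move_left): buffer="xevxms" (len 6), cursors c1@0 c2@3, authorship 1..2..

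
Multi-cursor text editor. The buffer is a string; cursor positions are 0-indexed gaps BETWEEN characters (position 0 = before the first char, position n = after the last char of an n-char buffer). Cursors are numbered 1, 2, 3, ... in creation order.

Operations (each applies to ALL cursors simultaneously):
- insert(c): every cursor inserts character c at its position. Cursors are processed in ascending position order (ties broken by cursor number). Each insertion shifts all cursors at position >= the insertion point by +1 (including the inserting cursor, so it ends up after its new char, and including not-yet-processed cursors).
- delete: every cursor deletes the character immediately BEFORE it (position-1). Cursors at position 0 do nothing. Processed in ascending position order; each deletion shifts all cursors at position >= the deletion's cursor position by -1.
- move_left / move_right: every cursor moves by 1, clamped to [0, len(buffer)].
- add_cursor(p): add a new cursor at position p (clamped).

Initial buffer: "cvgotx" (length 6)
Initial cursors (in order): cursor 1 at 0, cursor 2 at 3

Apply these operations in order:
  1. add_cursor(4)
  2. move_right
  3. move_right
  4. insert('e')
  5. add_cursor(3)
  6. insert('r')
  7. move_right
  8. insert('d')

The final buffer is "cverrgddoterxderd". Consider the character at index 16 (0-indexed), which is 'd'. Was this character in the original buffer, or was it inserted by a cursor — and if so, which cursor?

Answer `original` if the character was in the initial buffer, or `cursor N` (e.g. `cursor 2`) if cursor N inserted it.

After op 1 (add_cursor(4)): buffer="cvgotx" (len 6), cursors c1@0 c2@3 c3@4, authorship ......
After op 2 (move_right): buffer="cvgotx" (len 6), cursors c1@1 c2@4 c3@5, authorship ......
After op 3 (move_right): buffer="cvgotx" (len 6), cursors c1@2 c2@5 c3@6, authorship ......
After op 4 (insert('e')): buffer="cvegotexe" (len 9), cursors c1@3 c2@7 c3@9, authorship ..1...2.3
After op 5 (add_cursor(3)): buffer="cvegotexe" (len 9), cursors c1@3 c4@3 c2@7 c3@9, authorship ..1...2.3
After op 6 (insert('r')): buffer="cverrgoterxer" (len 13), cursors c1@5 c4@5 c2@10 c3@13, authorship ..114...22.33
After op 7 (move_right): buffer="cverrgoterxer" (len 13), cursors c1@6 c4@6 c2@11 c3@13, authorship ..114...22.33
After op 8 (insert('d')): buffer="cverrgddoterxderd" (len 17), cursors c1@8 c4@8 c2@14 c3@17, authorship ..114.14..22.2333
Authorship (.=original, N=cursor N): . . 1 1 4 . 1 4 . . 2 2 . 2 3 3 3
Index 16: author = 3

Answer: cursor 3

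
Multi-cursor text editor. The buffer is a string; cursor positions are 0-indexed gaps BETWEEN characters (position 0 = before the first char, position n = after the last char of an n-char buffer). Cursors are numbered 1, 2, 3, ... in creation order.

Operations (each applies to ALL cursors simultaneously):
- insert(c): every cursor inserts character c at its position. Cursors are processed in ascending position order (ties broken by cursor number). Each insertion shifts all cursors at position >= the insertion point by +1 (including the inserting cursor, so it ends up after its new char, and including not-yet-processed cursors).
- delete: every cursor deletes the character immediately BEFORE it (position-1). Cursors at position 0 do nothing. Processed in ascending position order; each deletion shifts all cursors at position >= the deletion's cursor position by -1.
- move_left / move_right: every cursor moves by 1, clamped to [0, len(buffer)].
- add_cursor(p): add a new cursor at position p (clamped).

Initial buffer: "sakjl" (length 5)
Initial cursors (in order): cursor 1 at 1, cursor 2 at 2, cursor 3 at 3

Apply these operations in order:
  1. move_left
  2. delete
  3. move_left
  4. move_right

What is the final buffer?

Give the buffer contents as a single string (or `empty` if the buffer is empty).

After op 1 (move_left): buffer="sakjl" (len 5), cursors c1@0 c2@1 c3@2, authorship .....
After op 2 (delete): buffer="kjl" (len 3), cursors c1@0 c2@0 c3@0, authorship ...
After op 3 (move_left): buffer="kjl" (len 3), cursors c1@0 c2@0 c3@0, authorship ...
After op 4 (move_right): buffer="kjl" (len 3), cursors c1@1 c2@1 c3@1, authorship ...

Answer: kjl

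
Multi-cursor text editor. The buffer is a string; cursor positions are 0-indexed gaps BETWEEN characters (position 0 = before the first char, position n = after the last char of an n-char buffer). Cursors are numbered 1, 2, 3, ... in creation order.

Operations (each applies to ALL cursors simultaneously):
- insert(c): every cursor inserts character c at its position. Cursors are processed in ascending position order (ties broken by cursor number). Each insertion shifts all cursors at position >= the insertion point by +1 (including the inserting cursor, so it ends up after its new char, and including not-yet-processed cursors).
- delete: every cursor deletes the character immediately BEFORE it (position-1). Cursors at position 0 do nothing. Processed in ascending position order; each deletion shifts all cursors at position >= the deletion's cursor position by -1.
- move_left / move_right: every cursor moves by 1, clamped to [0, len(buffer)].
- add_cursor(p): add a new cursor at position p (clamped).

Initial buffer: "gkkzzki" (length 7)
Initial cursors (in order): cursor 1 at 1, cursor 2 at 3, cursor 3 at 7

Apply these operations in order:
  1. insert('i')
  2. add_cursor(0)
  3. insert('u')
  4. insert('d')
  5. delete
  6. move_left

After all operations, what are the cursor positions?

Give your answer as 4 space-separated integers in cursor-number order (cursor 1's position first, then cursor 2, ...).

Answer: 3 7 13 0

Derivation:
After op 1 (insert('i')): buffer="gikkizzkii" (len 10), cursors c1@2 c2@5 c3@10, authorship .1..2....3
After op 2 (add_cursor(0)): buffer="gikkizzkii" (len 10), cursors c4@0 c1@2 c2@5 c3@10, authorship .1..2....3
After op 3 (insert('u')): buffer="ugiukkiuzzkiiu" (len 14), cursors c4@1 c1@4 c2@8 c3@14, authorship 4.11..22....33
After op 4 (insert('d')): buffer="udgiudkkiudzzkiiud" (len 18), cursors c4@2 c1@6 c2@11 c3@18, authorship 44.111..222....333
After op 5 (delete): buffer="ugiukkiuzzkiiu" (len 14), cursors c4@1 c1@4 c2@8 c3@14, authorship 4.11..22....33
After op 6 (move_left): buffer="ugiukkiuzzkiiu" (len 14), cursors c4@0 c1@3 c2@7 c3@13, authorship 4.11..22....33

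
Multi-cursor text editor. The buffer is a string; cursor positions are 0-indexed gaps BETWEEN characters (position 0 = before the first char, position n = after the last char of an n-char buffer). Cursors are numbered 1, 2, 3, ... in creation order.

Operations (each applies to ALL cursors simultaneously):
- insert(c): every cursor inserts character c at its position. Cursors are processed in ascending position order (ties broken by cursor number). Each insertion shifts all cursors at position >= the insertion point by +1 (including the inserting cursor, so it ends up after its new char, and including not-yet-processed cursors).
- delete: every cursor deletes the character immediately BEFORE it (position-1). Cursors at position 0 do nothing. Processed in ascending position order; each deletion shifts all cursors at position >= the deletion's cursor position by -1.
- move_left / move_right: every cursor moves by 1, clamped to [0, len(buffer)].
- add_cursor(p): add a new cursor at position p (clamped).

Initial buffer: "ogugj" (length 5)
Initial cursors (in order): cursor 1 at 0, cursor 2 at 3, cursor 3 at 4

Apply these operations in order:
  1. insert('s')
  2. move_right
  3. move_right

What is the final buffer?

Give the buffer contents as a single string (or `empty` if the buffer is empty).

Answer: sogusgsj

Derivation:
After op 1 (insert('s')): buffer="sogusgsj" (len 8), cursors c1@1 c2@5 c3@7, authorship 1...2.3.
After op 2 (move_right): buffer="sogusgsj" (len 8), cursors c1@2 c2@6 c3@8, authorship 1...2.3.
After op 3 (move_right): buffer="sogusgsj" (len 8), cursors c1@3 c2@7 c3@8, authorship 1...2.3.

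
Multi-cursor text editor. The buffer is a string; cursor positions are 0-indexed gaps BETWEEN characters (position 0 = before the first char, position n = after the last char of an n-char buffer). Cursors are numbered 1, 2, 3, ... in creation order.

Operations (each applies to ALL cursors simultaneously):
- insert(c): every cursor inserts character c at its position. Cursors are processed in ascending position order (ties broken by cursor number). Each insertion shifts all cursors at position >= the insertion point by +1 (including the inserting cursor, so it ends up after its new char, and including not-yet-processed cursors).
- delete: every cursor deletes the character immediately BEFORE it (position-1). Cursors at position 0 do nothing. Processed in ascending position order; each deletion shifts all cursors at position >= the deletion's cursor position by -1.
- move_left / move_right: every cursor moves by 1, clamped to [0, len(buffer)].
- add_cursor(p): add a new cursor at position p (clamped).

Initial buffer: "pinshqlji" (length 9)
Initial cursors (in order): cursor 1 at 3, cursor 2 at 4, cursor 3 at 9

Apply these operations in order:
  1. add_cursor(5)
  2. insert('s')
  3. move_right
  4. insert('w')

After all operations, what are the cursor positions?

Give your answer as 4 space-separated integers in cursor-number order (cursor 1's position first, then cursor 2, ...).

After op 1 (add_cursor(5)): buffer="pinshqlji" (len 9), cursors c1@3 c2@4 c4@5 c3@9, authorship .........
After op 2 (insert('s')): buffer="pinssshsqljis" (len 13), cursors c1@4 c2@6 c4@8 c3@13, authorship ...1.2.4....3
After op 3 (move_right): buffer="pinssshsqljis" (len 13), cursors c1@5 c2@7 c4@9 c3@13, authorship ...1.2.4....3
After op 4 (insert('w')): buffer="pinsswshwsqwljisw" (len 17), cursors c1@6 c2@9 c4@12 c3@17, authorship ...1.12.24.4...33

Answer: 6 9 17 12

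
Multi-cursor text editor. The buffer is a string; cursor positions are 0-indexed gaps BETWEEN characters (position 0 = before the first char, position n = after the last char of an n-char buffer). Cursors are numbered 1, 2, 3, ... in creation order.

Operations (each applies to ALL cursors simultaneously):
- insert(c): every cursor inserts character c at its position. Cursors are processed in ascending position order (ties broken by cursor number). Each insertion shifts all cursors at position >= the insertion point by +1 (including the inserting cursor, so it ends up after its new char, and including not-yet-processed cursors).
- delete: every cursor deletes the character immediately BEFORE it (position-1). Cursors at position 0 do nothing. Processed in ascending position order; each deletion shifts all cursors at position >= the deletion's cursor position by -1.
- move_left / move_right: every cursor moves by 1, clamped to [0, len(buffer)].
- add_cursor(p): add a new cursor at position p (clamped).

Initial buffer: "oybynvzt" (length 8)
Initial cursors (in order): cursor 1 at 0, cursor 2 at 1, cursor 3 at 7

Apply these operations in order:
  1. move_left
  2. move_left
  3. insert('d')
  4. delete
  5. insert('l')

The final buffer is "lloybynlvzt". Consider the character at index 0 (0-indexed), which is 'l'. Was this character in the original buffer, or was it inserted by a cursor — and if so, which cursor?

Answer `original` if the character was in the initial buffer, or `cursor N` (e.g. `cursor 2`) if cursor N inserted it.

Answer: cursor 1

Derivation:
After op 1 (move_left): buffer="oybynvzt" (len 8), cursors c1@0 c2@0 c3@6, authorship ........
After op 2 (move_left): buffer="oybynvzt" (len 8), cursors c1@0 c2@0 c3@5, authorship ........
After op 3 (insert('d')): buffer="ddoybyndvzt" (len 11), cursors c1@2 c2@2 c3@8, authorship 12.....3...
After op 4 (delete): buffer="oybynvzt" (len 8), cursors c1@0 c2@0 c3@5, authorship ........
After op 5 (insert('l')): buffer="lloybynlvzt" (len 11), cursors c1@2 c2@2 c3@8, authorship 12.....3...
Authorship (.=original, N=cursor N): 1 2 . . . . . 3 . . .
Index 0: author = 1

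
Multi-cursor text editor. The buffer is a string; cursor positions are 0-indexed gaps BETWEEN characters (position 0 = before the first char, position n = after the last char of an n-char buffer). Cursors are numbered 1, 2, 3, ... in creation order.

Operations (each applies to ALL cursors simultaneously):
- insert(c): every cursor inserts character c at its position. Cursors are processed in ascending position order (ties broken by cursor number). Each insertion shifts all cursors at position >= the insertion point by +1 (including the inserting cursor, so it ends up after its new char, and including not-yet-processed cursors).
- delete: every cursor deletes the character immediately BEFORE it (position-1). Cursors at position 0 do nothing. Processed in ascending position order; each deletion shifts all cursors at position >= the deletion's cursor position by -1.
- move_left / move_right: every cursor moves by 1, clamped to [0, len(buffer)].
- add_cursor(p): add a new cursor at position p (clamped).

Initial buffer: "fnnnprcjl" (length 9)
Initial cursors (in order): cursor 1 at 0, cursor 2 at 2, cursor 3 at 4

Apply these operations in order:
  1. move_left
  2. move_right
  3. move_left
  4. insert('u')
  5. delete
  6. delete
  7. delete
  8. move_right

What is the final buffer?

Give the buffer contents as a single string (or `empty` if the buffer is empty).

Answer: nprcjl

Derivation:
After op 1 (move_left): buffer="fnnnprcjl" (len 9), cursors c1@0 c2@1 c3@3, authorship .........
After op 2 (move_right): buffer="fnnnprcjl" (len 9), cursors c1@1 c2@2 c3@4, authorship .........
After op 3 (move_left): buffer="fnnnprcjl" (len 9), cursors c1@0 c2@1 c3@3, authorship .........
After op 4 (insert('u')): buffer="ufunnunprcjl" (len 12), cursors c1@1 c2@3 c3@6, authorship 1.2..3......
After op 5 (delete): buffer="fnnnprcjl" (len 9), cursors c1@0 c2@1 c3@3, authorship .........
After op 6 (delete): buffer="nnprcjl" (len 7), cursors c1@0 c2@0 c3@1, authorship .......
After op 7 (delete): buffer="nprcjl" (len 6), cursors c1@0 c2@0 c3@0, authorship ......
After op 8 (move_right): buffer="nprcjl" (len 6), cursors c1@1 c2@1 c3@1, authorship ......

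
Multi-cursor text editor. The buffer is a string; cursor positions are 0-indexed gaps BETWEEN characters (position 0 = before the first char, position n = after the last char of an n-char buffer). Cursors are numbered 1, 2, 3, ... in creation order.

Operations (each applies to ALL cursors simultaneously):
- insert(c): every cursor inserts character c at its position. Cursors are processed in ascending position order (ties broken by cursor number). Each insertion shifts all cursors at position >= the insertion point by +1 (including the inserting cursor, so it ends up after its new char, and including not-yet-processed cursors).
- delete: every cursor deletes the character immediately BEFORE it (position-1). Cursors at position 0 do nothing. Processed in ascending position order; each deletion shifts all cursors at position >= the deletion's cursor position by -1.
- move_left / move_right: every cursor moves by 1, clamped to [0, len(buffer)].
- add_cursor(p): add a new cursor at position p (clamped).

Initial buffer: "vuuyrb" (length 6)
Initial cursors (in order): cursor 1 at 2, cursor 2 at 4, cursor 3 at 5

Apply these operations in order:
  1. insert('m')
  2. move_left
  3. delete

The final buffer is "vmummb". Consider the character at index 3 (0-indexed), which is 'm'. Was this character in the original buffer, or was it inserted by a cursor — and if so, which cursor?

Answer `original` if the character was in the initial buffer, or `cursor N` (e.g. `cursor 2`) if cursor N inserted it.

After op 1 (insert('m')): buffer="vumuymrmb" (len 9), cursors c1@3 c2@6 c3@8, authorship ..1..2.3.
After op 2 (move_left): buffer="vumuymrmb" (len 9), cursors c1@2 c2@5 c3@7, authorship ..1..2.3.
After op 3 (delete): buffer="vmummb" (len 6), cursors c1@1 c2@3 c3@4, authorship .1.23.
Authorship (.=original, N=cursor N): . 1 . 2 3 .
Index 3: author = 2

Answer: cursor 2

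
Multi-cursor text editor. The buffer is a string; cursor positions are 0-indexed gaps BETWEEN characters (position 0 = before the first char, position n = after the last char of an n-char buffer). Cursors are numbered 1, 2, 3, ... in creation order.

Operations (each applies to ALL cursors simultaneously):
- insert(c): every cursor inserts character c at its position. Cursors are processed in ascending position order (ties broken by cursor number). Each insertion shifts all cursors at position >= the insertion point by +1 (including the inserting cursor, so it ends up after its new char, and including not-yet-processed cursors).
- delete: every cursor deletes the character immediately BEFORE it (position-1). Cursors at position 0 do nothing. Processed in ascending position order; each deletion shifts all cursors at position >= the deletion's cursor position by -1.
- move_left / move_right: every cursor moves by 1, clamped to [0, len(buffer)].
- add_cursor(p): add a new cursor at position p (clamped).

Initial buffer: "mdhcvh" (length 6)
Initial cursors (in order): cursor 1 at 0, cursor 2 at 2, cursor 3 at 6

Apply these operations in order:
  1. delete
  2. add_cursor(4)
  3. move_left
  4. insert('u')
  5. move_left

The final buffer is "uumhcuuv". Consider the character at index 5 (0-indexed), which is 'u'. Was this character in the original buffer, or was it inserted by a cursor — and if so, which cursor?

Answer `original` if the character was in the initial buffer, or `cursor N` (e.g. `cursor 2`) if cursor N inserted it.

Answer: cursor 3

Derivation:
After op 1 (delete): buffer="mhcv" (len 4), cursors c1@0 c2@1 c3@4, authorship ....
After op 2 (add_cursor(4)): buffer="mhcv" (len 4), cursors c1@0 c2@1 c3@4 c4@4, authorship ....
After op 3 (move_left): buffer="mhcv" (len 4), cursors c1@0 c2@0 c3@3 c4@3, authorship ....
After op 4 (insert('u')): buffer="uumhcuuv" (len 8), cursors c1@2 c2@2 c3@7 c4@7, authorship 12...34.
After op 5 (move_left): buffer="uumhcuuv" (len 8), cursors c1@1 c2@1 c3@6 c4@6, authorship 12...34.
Authorship (.=original, N=cursor N): 1 2 . . . 3 4 .
Index 5: author = 3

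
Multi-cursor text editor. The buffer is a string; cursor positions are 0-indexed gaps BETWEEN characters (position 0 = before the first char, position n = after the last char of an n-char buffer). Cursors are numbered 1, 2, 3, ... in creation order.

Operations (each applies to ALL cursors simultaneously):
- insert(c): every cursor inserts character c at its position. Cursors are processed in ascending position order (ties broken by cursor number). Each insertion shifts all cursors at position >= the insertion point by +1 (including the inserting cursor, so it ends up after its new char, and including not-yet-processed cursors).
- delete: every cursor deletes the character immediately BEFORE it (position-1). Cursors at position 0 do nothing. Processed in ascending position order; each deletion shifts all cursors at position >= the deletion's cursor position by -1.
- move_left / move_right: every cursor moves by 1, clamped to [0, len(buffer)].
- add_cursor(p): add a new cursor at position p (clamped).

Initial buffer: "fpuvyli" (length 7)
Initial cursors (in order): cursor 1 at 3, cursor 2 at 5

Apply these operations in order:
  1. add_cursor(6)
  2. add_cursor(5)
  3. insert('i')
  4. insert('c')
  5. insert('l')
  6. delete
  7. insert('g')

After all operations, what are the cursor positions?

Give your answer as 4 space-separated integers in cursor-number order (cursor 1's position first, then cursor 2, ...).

Answer: 6 14 18 14

Derivation:
After op 1 (add_cursor(6)): buffer="fpuvyli" (len 7), cursors c1@3 c2@5 c3@6, authorship .......
After op 2 (add_cursor(5)): buffer="fpuvyli" (len 7), cursors c1@3 c2@5 c4@5 c3@6, authorship .......
After op 3 (insert('i')): buffer="fpuivyiilii" (len 11), cursors c1@4 c2@8 c4@8 c3@10, authorship ...1..24.3.
After op 4 (insert('c')): buffer="fpuicvyiicclici" (len 15), cursors c1@5 c2@11 c4@11 c3@14, authorship ...11..2424.33.
After op 5 (insert('l')): buffer="fpuiclvyiicclllicli" (len 19), cursors c1@6 c2@14 c4@14 c3@18, authorship ...111..242424.333.
After op 6 (delete): buffer="fpuicvyiicclici" (len 15), cursors c1@5 c2@11 c4@11 c3@14, authorship ...11..2424.33.
After op 7 (insert('g')): buffer="fpuicgvyiiccgglicgi" (len 19), cursors c1@6 c2@14 c4@14 c3@18, authorship ...111..242424.333.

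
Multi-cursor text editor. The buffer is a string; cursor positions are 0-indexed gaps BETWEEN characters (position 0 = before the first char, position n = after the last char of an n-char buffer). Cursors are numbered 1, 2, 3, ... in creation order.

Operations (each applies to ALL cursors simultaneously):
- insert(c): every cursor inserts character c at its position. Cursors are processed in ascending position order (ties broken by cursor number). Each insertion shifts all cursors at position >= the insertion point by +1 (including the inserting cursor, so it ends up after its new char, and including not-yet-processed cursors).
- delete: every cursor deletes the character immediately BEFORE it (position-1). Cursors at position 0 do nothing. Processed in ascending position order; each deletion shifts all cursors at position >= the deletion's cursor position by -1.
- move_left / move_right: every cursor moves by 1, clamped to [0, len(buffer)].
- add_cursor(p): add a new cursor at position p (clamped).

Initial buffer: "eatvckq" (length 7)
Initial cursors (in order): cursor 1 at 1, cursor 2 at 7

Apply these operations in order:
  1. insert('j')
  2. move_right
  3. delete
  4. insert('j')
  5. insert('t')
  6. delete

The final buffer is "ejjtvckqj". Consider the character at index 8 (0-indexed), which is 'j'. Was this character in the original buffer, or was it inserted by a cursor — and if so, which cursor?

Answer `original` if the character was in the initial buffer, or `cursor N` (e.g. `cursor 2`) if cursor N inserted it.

After op 1 (insert('j')): buffer="ejatvckqj" (len 9), cursors c1@2 c2@9, authorship .1......2
After op 2 (move_right): buffer="ejatvckqj" (len 9), cursors c1@3 c2@9, authorship .1......2
After op 3 (delete): buffer="ejtvckq" (len 7), cursors c1@2 c2@7, authorship .1.....
After op 4 (insert('j')): buffer="ejjtvckqj" (len 9), cursors c1@3 c2@9, authorship .11.....2
After op 5 (insert('t')): buffer="ejjttvckqjt" (len 11), cursors c1@4 c2@11, authorship .111.....22
After op 6 (delete): buffer="ejjtvckqj" (len 9), cursors c1@3 c2@9, authorship .11.....2
Authorship (.=original, N=cursor N): . 1 1 . . . . . 2
Index 8: author = 2

Answer: cursor 2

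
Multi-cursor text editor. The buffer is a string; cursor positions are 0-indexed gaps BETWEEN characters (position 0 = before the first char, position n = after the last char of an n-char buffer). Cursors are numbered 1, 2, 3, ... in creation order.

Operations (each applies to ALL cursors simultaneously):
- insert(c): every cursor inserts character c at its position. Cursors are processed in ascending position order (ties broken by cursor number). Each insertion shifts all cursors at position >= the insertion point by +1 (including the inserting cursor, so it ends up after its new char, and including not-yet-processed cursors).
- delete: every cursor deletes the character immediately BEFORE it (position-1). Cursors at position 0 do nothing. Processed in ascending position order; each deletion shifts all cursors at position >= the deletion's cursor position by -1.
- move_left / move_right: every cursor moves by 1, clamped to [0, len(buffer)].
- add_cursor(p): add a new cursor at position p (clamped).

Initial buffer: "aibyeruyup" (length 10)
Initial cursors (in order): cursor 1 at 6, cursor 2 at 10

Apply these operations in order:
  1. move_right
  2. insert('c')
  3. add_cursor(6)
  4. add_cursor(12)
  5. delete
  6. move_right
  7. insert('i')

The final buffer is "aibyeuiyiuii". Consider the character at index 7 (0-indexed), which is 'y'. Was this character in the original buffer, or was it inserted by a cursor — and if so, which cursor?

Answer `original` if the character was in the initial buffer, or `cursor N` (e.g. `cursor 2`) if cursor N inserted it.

After op 1 (move_right): buffer="aibyeruyup" (len 10), cursors c1@7 c2@10, authorship ..........
After op 2 (insert('c')): buffer="aibyerucyupc" (len 12), cursors c1@8 c2@12, authorship .......1...2
After op 3 (add_cursor(6)): buffer="aibyerucyupc" (len 12), cursors c3@6 c1@8 c2@12, authorship .......1...2
After op 4 (add_cursor(12)): buffer="aibyerucyupc" (len 12), cursors c3@6 c1@8 c2@12 c4@12, authorship .......1...2
After op 5 (delete): buffer="aibyeuyu" (len 8), cursors c3@5 c1@6 c2@8 c4@8, authorship ........
After op 6 (move_right): buffer="aibyeuyu" (len 8), cursors c3@6 c1@7 c2@8 c4@8, authorship ........
After op 7 (insert('i')): buffer="aibyeuiyiuii" (len 12), cursors c3@7 c1@9 c2@12 c4@12, authorship ......3.1.24
Authorship (.=original, N=cursor N): . . . . . . 3 . 1 . 2 4
Index 7: author = original

Answer: original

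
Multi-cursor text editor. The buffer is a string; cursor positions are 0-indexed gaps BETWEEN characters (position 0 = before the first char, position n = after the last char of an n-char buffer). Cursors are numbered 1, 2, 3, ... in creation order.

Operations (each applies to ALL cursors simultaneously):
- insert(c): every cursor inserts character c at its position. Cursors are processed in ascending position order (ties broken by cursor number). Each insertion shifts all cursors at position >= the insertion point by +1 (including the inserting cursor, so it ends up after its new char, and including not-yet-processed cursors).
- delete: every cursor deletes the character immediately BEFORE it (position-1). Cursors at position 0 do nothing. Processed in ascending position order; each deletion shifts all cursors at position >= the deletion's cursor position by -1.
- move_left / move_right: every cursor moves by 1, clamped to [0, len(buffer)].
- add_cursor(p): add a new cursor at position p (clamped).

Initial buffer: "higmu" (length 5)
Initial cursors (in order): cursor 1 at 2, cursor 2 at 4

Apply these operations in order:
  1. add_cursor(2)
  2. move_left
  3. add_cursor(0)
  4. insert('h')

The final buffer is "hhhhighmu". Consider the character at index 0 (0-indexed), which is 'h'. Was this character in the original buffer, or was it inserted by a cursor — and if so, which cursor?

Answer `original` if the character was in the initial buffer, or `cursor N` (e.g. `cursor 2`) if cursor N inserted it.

Answer: cursor 4

Derivation:
After op 1 (add_cursor(2)): buffer="higmu" (len 5), cursors c1@2 c3@2 c2@4, authorship .....
After op 2 (move_left): buffer="higmu" (len 5), cursors c1@1 c3@1 c2@3, authorship .....
After op 3 (add_cursor(0)): buffer="higmu" (len 5), cursors c4@0 c1@1 c3@1 c2@3, authorship .....
After op 4 (insert('h')): buffer="hhhhighmu" (len 9), cursors c4@1 c1@4 c3@4 c2@7, authorship 4.13..2..
Authorship (.=original, N=cursor N): 4 . 1 3 . . 2 . .
Index 0: author = 4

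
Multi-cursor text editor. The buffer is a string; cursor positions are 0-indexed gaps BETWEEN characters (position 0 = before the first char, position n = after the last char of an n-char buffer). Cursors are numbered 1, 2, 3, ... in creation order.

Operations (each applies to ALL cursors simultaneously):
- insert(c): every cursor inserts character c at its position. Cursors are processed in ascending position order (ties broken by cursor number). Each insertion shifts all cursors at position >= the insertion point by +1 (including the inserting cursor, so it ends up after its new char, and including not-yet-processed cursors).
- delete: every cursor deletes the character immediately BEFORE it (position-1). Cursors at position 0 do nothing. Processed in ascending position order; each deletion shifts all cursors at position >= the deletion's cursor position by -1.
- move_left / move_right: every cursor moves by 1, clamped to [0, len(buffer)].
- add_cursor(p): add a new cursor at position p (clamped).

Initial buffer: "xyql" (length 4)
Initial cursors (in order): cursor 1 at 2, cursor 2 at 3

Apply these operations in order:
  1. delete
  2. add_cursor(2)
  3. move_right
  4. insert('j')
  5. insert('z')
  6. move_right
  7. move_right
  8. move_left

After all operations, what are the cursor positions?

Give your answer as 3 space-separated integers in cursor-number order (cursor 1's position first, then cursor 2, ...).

After op 1 (delete): buffer="xl" (len 2), cursors c1@1 c2@1, authorship ..
After op 2 (add_cursor(2)): buffer="xl" (len 2), cursors c1@1 c2@1 c3@2, authorship ..
After op 3 (move_right): buffer="xl" (len 2), cursors c1@2 c2@2 c3@2, authorship ..
After op 4 (insert('j')): buffer="xljjj" (len 5), cursors c1@5 c2@5 c3@5, authorship ..123
After op 5 (insert('z')): buffer="xljjjzzz" (len 8), cursors c1@8 c2@8 c3@8, authorship ..123123
After op 6 (move_right): buffer="xljjjzzz" (len 8), cursors c1@8 c2@8 c3@8, authorship ..123123
After op 7 (move_right): buffer="xljjjzzz" (len 8), cursors c1@8 c2@8 c3@8, authorship ..123123
After op 8 (move_left): buffer="xljjjzzz" (len 8), cursors c1@7 c2@7 c3@7, authorship ..123123

Answer: 7 7 7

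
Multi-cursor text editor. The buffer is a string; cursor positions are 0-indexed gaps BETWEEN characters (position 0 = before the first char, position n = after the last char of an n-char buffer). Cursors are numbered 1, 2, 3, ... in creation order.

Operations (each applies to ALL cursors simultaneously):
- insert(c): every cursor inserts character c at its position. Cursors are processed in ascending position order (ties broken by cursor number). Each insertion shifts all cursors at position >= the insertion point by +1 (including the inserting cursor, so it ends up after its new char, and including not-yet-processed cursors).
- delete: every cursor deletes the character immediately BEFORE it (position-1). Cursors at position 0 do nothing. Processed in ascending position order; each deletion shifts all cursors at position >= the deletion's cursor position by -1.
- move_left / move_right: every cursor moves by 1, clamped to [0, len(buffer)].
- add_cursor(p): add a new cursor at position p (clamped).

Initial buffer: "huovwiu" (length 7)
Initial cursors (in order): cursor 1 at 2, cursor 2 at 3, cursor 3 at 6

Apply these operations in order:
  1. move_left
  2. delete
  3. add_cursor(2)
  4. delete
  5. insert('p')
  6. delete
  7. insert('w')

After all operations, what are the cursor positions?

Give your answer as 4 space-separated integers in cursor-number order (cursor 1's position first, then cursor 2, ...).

After op 1 (move_left): buffer="huovwiu" (len 7), cursors c1@1 c2@2 c3@5, authorship .......
After op 2 (delete): buffer="oviu" (len 4), cursors c1@0 c2@0 c3@2, authorship ....
After op 3 (add_cursor(2)): buffer="oviu" (len 4), cursors c1@0 c2@0 c3@2 c4@2, authorship ....
After op 4 (delete): buffer="iu" (len 2), cursors c1@0 c2@0 c3@0 c4@0, authorship ..
After op 5 (insert('p')): buffer="ppppiu" (len 6), cursors c1@4 c2@4 c3@4 c4@4, authorship 1234..
After op 6 (delete): buffer="iu" (len 2), cursors c1@0 c2@0 c3@0 c4@0, authorship ..
After op 7 (insert('w')): buffer="wwwwiu" (len 6), cursors c1@4 c2@4 c3@4 c4@4, authorship 1234..

Answer: 4 4 4 4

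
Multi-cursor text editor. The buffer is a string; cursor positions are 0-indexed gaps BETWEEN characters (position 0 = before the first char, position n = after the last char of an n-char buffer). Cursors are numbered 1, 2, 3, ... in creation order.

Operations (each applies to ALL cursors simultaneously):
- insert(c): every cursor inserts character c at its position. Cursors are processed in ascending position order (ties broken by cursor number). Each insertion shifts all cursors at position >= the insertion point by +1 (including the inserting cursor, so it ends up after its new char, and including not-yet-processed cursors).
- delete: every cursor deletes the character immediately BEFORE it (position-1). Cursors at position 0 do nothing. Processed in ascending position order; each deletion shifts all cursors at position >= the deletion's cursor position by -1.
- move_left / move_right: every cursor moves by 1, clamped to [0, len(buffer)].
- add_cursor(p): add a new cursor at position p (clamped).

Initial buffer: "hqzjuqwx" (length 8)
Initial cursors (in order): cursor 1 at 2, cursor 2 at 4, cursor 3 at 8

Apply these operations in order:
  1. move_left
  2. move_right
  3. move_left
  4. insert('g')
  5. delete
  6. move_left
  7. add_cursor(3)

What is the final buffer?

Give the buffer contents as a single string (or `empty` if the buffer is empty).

Answer: hqzjuqwx

Derivation:
After op 1 (move_left): buffer="hqzjuqwx" (len 8), cursors c1@1 c2@3 c3@7, authorship ........
After op 2 (move_right): buffer="hqzjuqwx" (len 8), cursors c1@2 c2@4 c3@8, authorship ........
After op 3 (move_left): buffer="hqzjuqwx" (len 8), cursors c1@1 c2@3 c3@7, authorship ........
After op 4 (insert('g')): buffer="hgqzgjuqwgx" (len 11), cursors c1@2 c2@5 c3@10, authorship .1..2....3.
After op 5 (delete): buffer="hqzjuqwx" (len 8), cursors c1@1 c2@3 c3@7, authorship ........
After op 6 (move_left): buffer="hqzjuqwx" (len 8), cursors c1@0 c2@2 c3@6, authorship ........
After op 7 (add_cursor(3)): buffer="hqzjuqwx" (len 8), cursors c1@0 c2@2 c4@3 c3@6, authorship ........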